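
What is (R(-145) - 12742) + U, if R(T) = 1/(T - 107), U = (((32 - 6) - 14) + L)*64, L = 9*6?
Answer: -2146537/252 ≈ -8518.0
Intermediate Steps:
L = 54
U = 4224 (U = (((32 - 6) - 14) + 54)*64 = ((26 - 14) + 54)*64 = (12 + 54)*64 = 66*64 = 4224)
R(T) = 1/(-107 + T)
(R(-145) - 12742) + U = (1/(-107 - 145) - 12742) + 4224 = (1/(-252) - 12742) + 4224 = (-1/252 - 12742) + 4224 = -3210985/252 + 4224 = -2146537/252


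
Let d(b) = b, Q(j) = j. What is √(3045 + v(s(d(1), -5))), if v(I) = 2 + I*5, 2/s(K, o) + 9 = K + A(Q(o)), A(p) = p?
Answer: 199*√13/13 ≈ 55.193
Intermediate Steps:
s(K, o) = 2/(-9 + K + o) (s(K, o) = 2/(-9 + (K + o)) = 2/(-9 + K + o))
v(I) = 2 + 5*I
√(3045 + v(s(d(1), -5))) = √(3045 + (2 + 5*(2/(-9 + 1 - 5)))) = √(3045 + (2 + 5*(2/(-13)))) = √(3045 + (2 + 5*(2*(-1/13)))) = √(3045 + (2 + 5*(-2/13))) = √(3045 + (2 - 10/13)) = √(3045 + 16/13) = √(39601/13) = 199*√13/13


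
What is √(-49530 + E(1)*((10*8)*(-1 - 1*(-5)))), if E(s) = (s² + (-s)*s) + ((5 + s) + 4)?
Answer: I*√46330 ≈ 215.24*I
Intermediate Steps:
E(s) = 9 + s (E(s) = (s² - s²) + (9 + s) = 0 + (9 + s) = 9 + s)
√(-49530 + E(1)*((10*8)*(-1 - 1*(-5)))) = √(-49530 + (9 + 1)*((10*8)*(-1 - 1*(-5)))) = √(-49530 + 10*(80*(-1 + 5))) = √(-49530 + 10*(80*4)) = √(-49530 + 10*320) = √(-49530 + 3200) = √(-46330) = I*√46330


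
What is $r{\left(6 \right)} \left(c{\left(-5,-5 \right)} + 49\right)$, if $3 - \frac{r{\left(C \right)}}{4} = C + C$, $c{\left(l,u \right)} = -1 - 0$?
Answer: $-1728$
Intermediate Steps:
$c{\left(l,u \right)} = -1$ ($c{\left(l,u \right)} = -1 + 0 = -1$)
$r{\left(C \right)} = 12 - 8 C$ ($r{\left(C \right)} = 12 - 4 \left(C + C\right) = 12 - 4 \cdot 2 C = 12 - 8 C$)
$r{\left(6 \right)} \left(c{\left(-5,-5 \right)} + 49\right) = \left(12 - 48\right) \left(-1 + 49\right) = \left(12 - 48\right) 48 = \left(-36\right) 48 = -1728$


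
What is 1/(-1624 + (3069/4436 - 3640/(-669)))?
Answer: -2967684/4801318615 ≈ -0.00061810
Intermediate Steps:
1/(-1624 + (3069/4436 - 3640/(-669))) = 1/(-1624 + (3069*(1/4436) - 3640*(-1/669))) = 1/(-1624 + (3069/4436 + 3640/669)) = 1/(-1624 + 18200201/2967684) = 1/(-4801318615/2967684) = -2967684/4801318615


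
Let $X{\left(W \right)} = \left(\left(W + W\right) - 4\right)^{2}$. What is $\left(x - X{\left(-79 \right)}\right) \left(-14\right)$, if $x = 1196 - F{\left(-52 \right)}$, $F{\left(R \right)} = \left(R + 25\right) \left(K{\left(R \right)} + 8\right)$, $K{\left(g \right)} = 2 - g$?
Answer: $327236$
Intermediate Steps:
$F{\left(R \right)} = \left(10 - R\right) \left(25 + R\right)$ ($F{\left(R \right)} = \left(R + 25\right) \left(\left(2 - R\right) + 8\right) = \left(25 + R\right) \left(10 - R\right) = \left(10 - R\right) \left(25 + R\right)$)
$x = 2870$ ($x = 1196 - \left(250 - \left(-52\right)^{2} - -780\right) = 1196 - \left(250 - 2704 + 780\right) = 1196 - -1674 = 1196 + 1674 = 2870$)
$X{\left(W \right)} = \left(-4 + 2 W\right)^{2}$ ($X{\left(W \right)} = \left(2 W - 4\right)^{2} = \left(-4 + 2 W\right)^{2}$)
$\left(x - X{\left(-79 \right)}\right) \left(-14\right) = \left(2870 - 4 \left(-2 - 79\right)^{2}\right) \left(-14\right) = \left(2870 - 4 \left(-81\right)^{2}\right) \left(-14\right) = \left(2870 - 4 \cdot 6561\right) \left(-14\right) = \left(2870 - 26244\right) \left(-14\right) = \left(-23374\right) \left(-14\right) = 327236$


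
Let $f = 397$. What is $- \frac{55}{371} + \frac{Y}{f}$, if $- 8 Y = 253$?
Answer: $- \frac{268543}{1178296} \approx -0.22791$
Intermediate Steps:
$Y = - \frac{253}{8}$ ($Y = \left(- \frac{1}{8}\right) 253 = - \frac{253}{8} \approx -31.625$)
$- \frac{55}{371} + \frac{Y}{f} = - \frac{55}{371} - \frac{253}{8 \cdot 397} = \left(-55\right) \frac{1}{371} - \frac{253}{3176} = - \frac{55}{371} - \frac{253}{3176} = - \frac{268543}{1178296}$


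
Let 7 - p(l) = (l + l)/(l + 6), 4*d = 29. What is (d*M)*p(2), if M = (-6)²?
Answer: 3393/2 ≈ 1696.5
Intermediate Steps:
d = 29/4 (d = (¼)*29 = 29/4 ≈ 7.2500)
p(l) = 7 - 2*l/(6 + l) (p(l) = 7 - (l + l)/(l + 6) = 7 - 2*l/(6 + l))
M = 36
(d*M)*p(2) = ((29/4)*36)*((42 + 5*2)/(6 + 2)) = 261*((42 + 10)/8) = 261*((⅛)*52) = 261*(13/2) = 3393/2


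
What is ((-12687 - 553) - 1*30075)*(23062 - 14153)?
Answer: -385893335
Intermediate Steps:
((-12687 - 553) - 1*30075)*(23062 - 14153) = (-13240 - 30075)*8909 = -43315*8909 = -385893335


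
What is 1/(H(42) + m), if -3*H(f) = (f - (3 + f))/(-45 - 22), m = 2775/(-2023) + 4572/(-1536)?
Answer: -17349248/75698465 ≈ -0.22919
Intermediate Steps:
m = -1125963/258944 (m = 2775*(-1/2023) + 4572*(-1/1536) = -2775/2023 - 381/128 = -1125963/258944 ≈ -4.3483)
H(f) = -1/67 (H(f) = -(f - (3 + f))/(3*(-45 - 22)) = -(f + (-3 - f))/(3*(-67)) = -(-1)*(-1)/67 = -⅓*3/67 = -1/67)
1/(H(42) + m) = 1/(-1/67 - 1125963/258944) = 1/(-75698465/17349248) = -17349248/75698465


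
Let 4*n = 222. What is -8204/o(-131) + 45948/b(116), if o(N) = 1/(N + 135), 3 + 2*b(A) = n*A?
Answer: -70359688/2145 ≈ -32802.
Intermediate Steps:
n = 111/2 (n = (¼)*222 = 111/2 ≈ 55.500)
b(A) = -3/2 + 111*A/4 (b(A) = -3/2 + (111*A/2)/2 = -3/2 + 111*A/4)
o(N) = 1/(135 + N)
-8204/o(-131) + 45948/b(116) = -8204/(1/(135 - 131)) + 45948/(-3/2 + (111/4)*116) = -8204/(1/4) + 45948/(-3/2 + 3219) = -8204/¼ + 45948/(6435/2) = -8204*4 + 45948*(2/6435) = -32816 + 30632/2145 = -70359688/2145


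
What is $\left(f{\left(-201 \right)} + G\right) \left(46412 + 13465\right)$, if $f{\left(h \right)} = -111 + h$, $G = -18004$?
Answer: $-1096707132$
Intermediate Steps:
$\left(f{\left(-201 \right)} + G\right) \left(46412 + 13465\right) = \left(\left(-111 - 201\right) - 18004\right) \left(46412 + 13465\right) = \left(-312 - 18004\right) 59877 = \left(-18316\right) 59877 = -1096707132$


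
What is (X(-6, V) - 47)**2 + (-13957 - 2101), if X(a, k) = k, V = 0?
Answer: -13849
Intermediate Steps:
(X(-6, V) - 47)**2 + (-13957 - 2101) = (0 - 47)**2 + (-13957 - 2101) = (-47)**2 - 16058 = 2209 - 16058 = -13849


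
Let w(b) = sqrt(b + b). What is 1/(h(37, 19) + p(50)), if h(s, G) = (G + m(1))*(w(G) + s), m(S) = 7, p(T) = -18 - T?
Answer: 447/386774 - 13*sqrt(38)/386774 ≈ 0.00094852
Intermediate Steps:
w(b) = sqrt(2)*sqrt(b) (w(b) = sqrt(2*b) = sqrt(2)*sqrt(b))
h(s, G) = (7 + G)*(s + sqrt(2)*sqrt(G)) (h(s, G) = (G + 7)*(sqrt(2)*sqrt(G) + s) = (7 + G)*(s + sqrt(2)*sqrt(G)))
1/(h(37, 19) + p(50)) = 1/((7*37 + 19*37 + sqrt(2)*19**(3/2) + 7*sqrt(2)*sqrt(19)) + (-18 - 1*50)) = 1/((259 + 703 + sqrt(2)*(19*sqrt(19)) + 7*sqrt(38)) + (-18 - 50)) = 1/((259 + 703 + 19*sqrt(38) + 7*sqrt(38)) - 68) = 1/((962 + 26*sqrt(38)) - 68) = 1/(894 + 26*sqrt(38))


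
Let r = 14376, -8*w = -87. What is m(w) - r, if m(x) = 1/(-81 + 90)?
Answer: -129383/9 ≈ -14376.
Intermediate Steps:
w = 87/8 (w = -⅛*(-87) = 87/8 ≈ 10.875)
m(x) = ⅑ (m(x) = 1/9 = ⅑)
m(w) - r = ⅑ - 1*14376 = ⅑ - 14376 = -129383/9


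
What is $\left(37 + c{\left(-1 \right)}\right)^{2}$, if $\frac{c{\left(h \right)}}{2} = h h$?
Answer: $1521$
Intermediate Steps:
$c{\left(h \right)} = 2 h^{2}$ ($c{\left(h \right)} = 2 h h = 2 h^{2}$)
$\left(37 + c{\left(-1 \right)}\right)^{2} = \left(37 + 2 \left(-1\right)^{2}\right)^{2} = \left(37 + 2 \cdot 1\right)^{2} = \left(37 + 2\right)^{2} = 39^{2} = 1521$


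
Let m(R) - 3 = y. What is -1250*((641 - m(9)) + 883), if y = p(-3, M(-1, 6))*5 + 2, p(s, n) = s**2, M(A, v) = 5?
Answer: -1842500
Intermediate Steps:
y = 47 (y = (-3)**2*5 + 2 = 9*5 + 2 = 45 + 2 = 47)
m(R) = 50 (m(R) = 3 + 47 = 50)
-1250*((641 - m(9)) + 883) = -1250*((641 - 1*50) + 883) = -1250*((641 - 50) + 883) = -1250*(591 + 883) = -1250*1474 = -1842500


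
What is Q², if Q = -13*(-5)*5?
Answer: 105625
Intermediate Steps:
Q = 325 (Q = 65*5 = 325)
Q² = 325² = 105625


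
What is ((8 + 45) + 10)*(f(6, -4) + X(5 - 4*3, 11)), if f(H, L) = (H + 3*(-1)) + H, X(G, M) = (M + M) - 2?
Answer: 1827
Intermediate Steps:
X(G, M) = -2 + 2*M (X(G, M) = 2*M - 2 = -2 + 2*M)
f(H, L) = -3 + 2*H (f(H, L) = (H - 3) + H = (-3 + H) + H = -3 + 2*H)
((8 + 45) + 10)*(f(6, -4) + X(5 - 4*3, 11)) = ((8 + 45) + 10)*((-3 + 2*6) + (-2 + 2*11)) = (53 + 10)*((-3 + 12) + (-2 + 22)) = 63*(9 + 20) = 63*29 = 1827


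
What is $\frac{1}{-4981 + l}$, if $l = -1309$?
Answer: $- \frac{1}{6290} \approx -0.00015898$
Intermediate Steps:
$\frac{1}{-4981 + l} = \frac{1}{-4981 - 1309} = \frac{1}{-6290} = - \frac{1}{6290}$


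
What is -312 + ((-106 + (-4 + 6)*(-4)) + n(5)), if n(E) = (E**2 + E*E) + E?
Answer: -371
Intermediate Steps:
n(E) = E + 2*E**2 (n(E) = (E**2 + E**2) + E = 2*E**2 + E = E + 2*E**2)
-312 + ((-106 + (-4 + 6)*(-4)) + n(5)) = -312 + ((-106 + (-4 + 6)*(-4)) + 5*(1 + 2*5)) = -312 + ((-106 + 2*(-4)) + 5*(1 + 10)) = -312 + ((-106 - 8) + 5*11) = -312 + (-114 + 55) = -312 - 59 = -371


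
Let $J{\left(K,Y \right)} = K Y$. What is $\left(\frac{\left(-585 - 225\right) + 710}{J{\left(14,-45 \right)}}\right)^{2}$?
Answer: $\frac{100}{3969} \approx 0.025195$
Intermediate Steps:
$\left(\frac{\left(-585 - 225\right) + 710}{J{\left(14,-45 \right)}}\right)^{2} = \left(\frac{\left(-585 - 225\right) + 710}{14 \left(-45\right)}\right)^{2} = \left(\frac{-810 + 710}{-630}\right)^{2} = \left(\left(-100\right) \left(- \frac{1}{630}\right)\right)^{2} = \left(\frac{10}{63}\right)^{2} = \frac{100}{3969}$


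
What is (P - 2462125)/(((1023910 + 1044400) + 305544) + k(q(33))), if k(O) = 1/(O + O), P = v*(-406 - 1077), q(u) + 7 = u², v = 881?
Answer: -209111648/131718463 ≈ -1.5876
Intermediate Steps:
q(u) = -7 + u²
P = -1306523 (P = 881*(-406 - 1077) = 881*(-1483) = -1306523)
k(O) = 1/(2*O)
(P - 2462125)/(((1023910 + 1044400) + 305544) + k(q(33))) = (-1306523 - 2462125)/(((1023910 + 1044400) + 305544) + 1/(2*(-7 + 33²))) = -3768648/((2068310 + 305544) + 1/(2*(-7 + 1089))) = -3768648/(2373854 + (½)/1082) = -3768648/(2373854 + (½)*(1/1082)) = -3768648/(2373854 + 1/2164) = -3768648/5137020057/2164 = -3768648*2164/5137020057 = -209111648/131718463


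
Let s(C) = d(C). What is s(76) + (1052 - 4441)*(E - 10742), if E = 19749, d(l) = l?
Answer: -30524647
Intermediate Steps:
s(C) = C
s(76) + (1052 - 4441)*(E - 10742) = 76 + (1052 - 4441)*(19749 - 10742) = 76 - 3389*9007 = 76 - 30524723 = -30524647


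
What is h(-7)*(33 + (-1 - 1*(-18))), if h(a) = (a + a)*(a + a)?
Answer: 9800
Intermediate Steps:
h(a) = 4*a² (h(a) = (2*a)*(2*a) = 4*a²)
h(-7)*(33 + (-1 - 1*(-18))) = (4*(-7)²)*(33 + (-1 - 1*(-18))) = (4*49)*(33 + (-1 + 18)) = 196*(33 + 17) = 196*50 = 9800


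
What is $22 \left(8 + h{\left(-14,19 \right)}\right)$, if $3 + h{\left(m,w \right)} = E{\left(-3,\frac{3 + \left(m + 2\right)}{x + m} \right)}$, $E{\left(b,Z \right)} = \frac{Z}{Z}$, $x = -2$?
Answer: $132$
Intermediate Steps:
$E{\left(b,Z \right)} = 1$
$h{\left(m,w \right)} = -2$ ($h{\left(m,w \right)} = -3 + 1 = -2$)
$22 \left(8 + h{\left(-14,19 \right)}\right) = 22 \left(8 - 2\right) = 22 \cdot 6 = 132$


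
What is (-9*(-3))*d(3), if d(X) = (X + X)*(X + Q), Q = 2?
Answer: 810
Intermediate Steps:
d(X) = 2*X*(2 + X) (d(X) = (X + X)*(X + 2) = (2*X)*(2 + X) = 2*X*(2 + X))
(-9*(-3))*d(3) = (-9*(-3))*(2*3*(2 + 3)) = 27*(2*3*5) = 27*30 = 810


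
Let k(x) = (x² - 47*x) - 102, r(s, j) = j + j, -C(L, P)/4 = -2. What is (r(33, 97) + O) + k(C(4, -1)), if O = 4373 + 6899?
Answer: 11052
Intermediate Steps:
C(L, P) = 8 (C(L, P) = -4*(-2) = 8)
O = 11272
r(s, j) = 2*j
k(x) = -102 + x² - 47*x
(r(33, 97) + O) + k(C(4, -1)) = (2*97 + 11272) + (-102 + 8² - 47*8) = (194 + 11272) + (-102 + 64 - 376) = 11466 - 414 = 11052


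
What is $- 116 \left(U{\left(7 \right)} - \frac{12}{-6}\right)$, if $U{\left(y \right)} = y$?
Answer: $-1044$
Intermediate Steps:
$- 116 \left(U{\left(7 \right)} - \frac{12}{-6}\right) = - 116 \left(7 - \frac{12}{-6}\right) = - 116 \left(7 - -2\right) = - 116 \left(7 + 2\right) = \left(-116\right) 9 = -1044$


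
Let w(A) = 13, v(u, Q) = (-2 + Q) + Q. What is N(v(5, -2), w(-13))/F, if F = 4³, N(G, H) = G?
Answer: -3/32 ≈ -0.093750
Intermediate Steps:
v(u, Q) = -2 + 2*Q
F = 64
N(v(5, -2), w(-13))/F = (-2 + 2*(-2))/64 = (-2 - 4)*(1/64) = -6*1/64 = -3/32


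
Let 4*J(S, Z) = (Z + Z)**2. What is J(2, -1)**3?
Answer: 1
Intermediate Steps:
J(S, Z) = Z**2 (J(S, Z) = (Z + Z)**2/4 = (2*Z)**2/4 = (4*Z**2)/4 = Z**2)
J(2, -1)**3 = ((-1)**2)**3 = 1**3 = 1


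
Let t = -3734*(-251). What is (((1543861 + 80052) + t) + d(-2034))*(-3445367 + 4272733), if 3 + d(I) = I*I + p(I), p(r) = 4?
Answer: 5541948987264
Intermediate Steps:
t = 937234
d(I) = 1 + I² (d(I) = -3 + (I*I + 4) = -3 + (I² + 4) = -3 + (4 + I²) = 1 + I²)
(((1543861 + 80052) + t) + d(-2034))*(-3445367 + 4272733) = (((1543861 + 80052) + 937234) + (1 + (-2034)²))*(-3445367 + 4272733) = ((1623913 + 937234) + (1 + 4137156))*827366 = (2561147 + 4137157)*827366 = 6698304*827366 = 5541948987264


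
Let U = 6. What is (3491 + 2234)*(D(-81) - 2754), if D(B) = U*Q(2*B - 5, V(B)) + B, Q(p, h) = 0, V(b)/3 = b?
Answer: -16230375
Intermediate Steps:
V(b) = 3*b
D(B) = B (D(B) = 6*0 + B = 0 + B = B)
(3491 + 2234)*(D(-81) - 2754) = (3491 + 2234)*(-81 - 2754) = 5725*(-2835) = -16230375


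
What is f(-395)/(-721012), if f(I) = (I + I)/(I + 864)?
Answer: 395/169077314 ≈ 2.3362e-6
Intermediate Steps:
f(I) = 2*I/(864 + I) (f(I) = (2*I)/(864 + I) = 2*I/(864 + I))
f(-395)/(-721012) = (2*(-395)/(864 - 395))/(-721012) = (2*(-395)/469)*(-1/721012) = (2*(-395)*(1/469))*(-1/721012) = -790/469*(-1/721012) = 395/169077314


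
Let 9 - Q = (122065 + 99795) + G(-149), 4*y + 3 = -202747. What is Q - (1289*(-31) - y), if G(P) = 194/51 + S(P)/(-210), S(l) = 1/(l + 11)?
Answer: -114584490527/492660 ≈ -2.3258e+5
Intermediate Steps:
y = -101375/2 (y = -¾ + (¼)*(-202747) = -¾ - 202747/4 = -101375/2 ≈ -50688.)
S(l) = 1/(11 + l)
G(P) = 194/51 - 1/(210*(11 + P)) (G(P) = 194/51 + 1/((11 + P)*(-210)) = 194*(1/51) - 1/210/(11 + P) = 194/51 - 1/(210*(11 + P)))
Q = -109298987717/492660 (Q = 9 - ((122065 + 99795) + (149363 + 13580*(-149))/(3570*(11 - 149))) = 9 - (221860 + (1/3570)*(149363 - 2023420)/(-138)) = 9 - (221860 + (1/3570)*(-1/138)*(-1874057)) = 9 - (221860 + 1874057/492660) = 9 - 1*109303421657/492660 = 9 - 109303421657/492660 = -109298987717/492660 ≈ -2.2185e+5)
Q - (1289*(-31) - y) = -109298987717/492660 - (1289*(-31) - 1*(-101375/2)) = -109298987717/492660 - (-39959 + 101375/2) = -109298987717/492660 - 1*21457/2 = -109298987717/492660 - 21457/2 = -114584490527/492660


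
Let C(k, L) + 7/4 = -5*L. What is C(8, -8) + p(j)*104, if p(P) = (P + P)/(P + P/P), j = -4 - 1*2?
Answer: 5757/20 ≈ 287.85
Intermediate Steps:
C(k, L) = -7/4 - 5*L
j = -6 (j = -4 - 2 = -6)
p(P) = 2*P/(1 + P) (p(P) = (2*P)/(P + 1) = (2*P)/(1 + P) = 2*P/(1 + P))
C(8, -8) + p(j)*104 = (-7/4 - 5*(-8)) + (2*(-6)/(1 - 6))*104 = (-7/4 + 40) + (2*(-6)/(-5))*104 = 153/4 + (2*(-6)*(-⅕))*104 = 153/4 + (12/5)*104 = 153/4 + 1248/5 = 5757/20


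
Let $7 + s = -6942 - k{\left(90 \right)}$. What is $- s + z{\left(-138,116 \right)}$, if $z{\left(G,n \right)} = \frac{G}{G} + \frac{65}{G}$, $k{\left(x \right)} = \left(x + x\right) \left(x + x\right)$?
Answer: $\frac{5430235}{138} \approx 39350.0$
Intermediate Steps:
$k{\left(x \right)} = 4 x^{2}$ ($k{\left(x \right)} = 2 x 2 x = 4 x^{2}$)
$z{\left(G,n \right)} = 1 + \frac{65}{G}$
$s = -39349$ ($s = -7 - \left(6942 + 4 \cdot 90^{2}\right) = -7 - \left(6942 + 4 \cdot 8100\right) = -7 - 39342 = -39349$)
$- s + z{\left(-138,116 \right)} = \left(-1\right) \left(-39349\right) + \frac{65 - 138}{-138} = 39349 - - \frac{73}{138} = 39349 + \frac{73}{138} = \frac{5430235}{138}$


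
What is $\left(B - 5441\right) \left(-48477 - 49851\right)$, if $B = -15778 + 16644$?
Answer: $449850600$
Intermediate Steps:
$B = 866$
$\left(B - 5441\right) \left(-48477 - 49851\right) = \left(866 - 5441\right) \left(-48477 - 49851\right) = \left(-4575\right) \left(-98328\right) = 449850600$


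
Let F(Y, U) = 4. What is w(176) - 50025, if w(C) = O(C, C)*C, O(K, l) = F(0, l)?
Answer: -49321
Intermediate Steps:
O(K, l) = 4
w(C) = 4*C
w(176) - 50025 = 4*176 - 50025 = 704 - 50025 = -49321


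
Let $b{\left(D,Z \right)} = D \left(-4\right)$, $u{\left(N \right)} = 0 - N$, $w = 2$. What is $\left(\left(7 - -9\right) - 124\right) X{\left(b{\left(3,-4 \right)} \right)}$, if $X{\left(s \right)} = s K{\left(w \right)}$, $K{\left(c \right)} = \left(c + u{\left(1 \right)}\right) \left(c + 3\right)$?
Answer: $6480$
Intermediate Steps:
$u{\left(N \right)} = - N$
$K{\left(c \right)} = \left(-1 + c\right) \left(3 + c\right)$ ($K{\left(c \right)} = \left(c - 1\right) \left(c + 3\right) = \left(c - 1\right) \left(3 + c\right) = \left(-1 + c\right) \left(3 + c\right)$)
$b{\left(D,Z \right)} = - 4 D$
$X{\left(s \right)} = 5 s$ ($X{\left(s \right)} = s \left(-3 + 2^{2} + 2 \cdot 2\right) = s \left(-3 + 4 + 4\right) = s 5 = 5 s$)
$\left(\left(7 - -9\right) - 124\right) X{\left(b{\left(3,-4 \right)} \right)} = \left(\left(7 - -9\right) - 124\right) 5 \left(\left(-4\right) 3\right) = \left(\left(7 + 9\right) - 124\right) 5 \left(-12\right) = \left(16 - 124\right) \left(-60\right) = \left(-108\right) \left(-60\right) = 6480$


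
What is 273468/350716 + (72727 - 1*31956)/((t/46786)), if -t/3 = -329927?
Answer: 167316413531701/86783008299 ≈ 1928.0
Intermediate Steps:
t = 989781 (t = -3*(-329927) = 989781)
273468/350716 + (72727 - 1*31956)/((t/46786)) = 273468/350716 + (72727 - 1*31956)/((989781/46786)) = 273468*(1/350716) + (72727 - 31956)/((989781*(1/46786))) = 68367/87679 + 40771/(989781/46786) = 68367/87679 + 40771*(46786/989781) = 68367/87679 + 1907512006/989781 = 167316413531701/86783008299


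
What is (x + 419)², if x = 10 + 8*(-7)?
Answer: 139129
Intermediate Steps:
x = -46 (x = 10 - 56 = -46)
(x + 419)² = (-46 + 419)² = 373² = 139129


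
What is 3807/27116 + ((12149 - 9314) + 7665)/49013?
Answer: 471310491/1329036508 ≈ 0.35463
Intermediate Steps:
3807/27116 + ((12149 - 9314) + 7665)/49013 = 3807*(1/27116) + (2835 + 7665)*(1/49013) = 3807/27116 + 10500*(1/49013) = 3807/27116 + 10500/49013 = 471310491/1329036508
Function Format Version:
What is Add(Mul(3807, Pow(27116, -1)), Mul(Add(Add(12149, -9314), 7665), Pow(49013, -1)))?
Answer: Rational(471310491, 1329036508) ≈ 0.35463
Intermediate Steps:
Add(Mul(3807, Pow(27116, -1)), Mul(Add(Add(12149, -9314), 7665), Pow(49013, -1))) = Add(Mul(3807, Rational(1, 27116)), Mul(Add(2835, 7665), Rational(1, 49013))) = Add(Rational(3807, 27116), Mul(10500, Rational(1, 49013))) = Add(Rational(3807, 27116), Rational(10500, 49013)) = Rational(471310491, 1329036508)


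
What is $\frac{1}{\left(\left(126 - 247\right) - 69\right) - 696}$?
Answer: $- \frac{1}{886} \approx -0.0011287$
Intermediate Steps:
$\frac{1}{\left(\left(126 - 247\right) - 69\right) - 696} = \frac{1}{\left(-121 - 69\right) - 696} = \frac{1}{-190 - 696} = \frac{1}{-886} = - \frac{1}{886}$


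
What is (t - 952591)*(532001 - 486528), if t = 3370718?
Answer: 109959489071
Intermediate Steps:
(t - 952591)*(532001 - 486528) = (3370718 - 952591)*(532001 - 486528) = 2418127*45473 = 109959489071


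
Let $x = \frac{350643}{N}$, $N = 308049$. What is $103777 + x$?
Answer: $\frac{10656250572}{102683} \approx 1.0378 \cdot 10^{5}$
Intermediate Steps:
$x = \frac{116881}{102683}$ ($x = \frac{350643}{308049} = 350643 \cdot \frac{1}{308049} = \frac{116881}{102683} \approx 1.1383$)
$103777 + x = 103777 + \frac{116881}{102683} = \frac{10656250572}{102683}$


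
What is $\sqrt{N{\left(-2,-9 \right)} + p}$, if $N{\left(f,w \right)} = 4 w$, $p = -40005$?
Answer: $3 i \sqrt{4449} \approx 200.1 i$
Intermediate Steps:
$\sqrt{N{\left(-2,-9 \right)} + p} = \sqrt{4 \left(-9\right) - 40005} = \sqrt{-36 - 40005} = \sqrt{-40041} = 3 i \sqrt{4449}$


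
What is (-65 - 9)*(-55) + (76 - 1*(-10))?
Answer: 4156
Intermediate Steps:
(-65 - 9)*(-55) + (76 - 1*(-10)) = -74*(-55) + (76 + 10) = 4070 + 86 = 4156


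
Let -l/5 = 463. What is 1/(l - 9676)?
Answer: -1/11991 ≈ -8.3396e-5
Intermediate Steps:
l = -2315 (l = -5*463 = -2315)
1/(l - 9676) = 1/(-2315 - 9676) = 1/(-11991) = -1/11991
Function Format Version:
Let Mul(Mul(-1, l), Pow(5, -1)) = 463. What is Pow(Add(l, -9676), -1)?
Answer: Rational(-1, 11991) ≈ -8.3396e-5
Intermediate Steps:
l = -2315 (l = Mul(-5, 463) = -2315)
Pow(Add(l, -9676), -1) = Pow(Add(-2315, -9676), -1) = Pow(-11991, -1) = Rational(-1, 11991)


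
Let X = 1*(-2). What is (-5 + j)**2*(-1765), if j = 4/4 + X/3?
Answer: -345940/9 ≈ -38438.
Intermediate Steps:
X = -2
j = 1/3 (j = 4/4 - 2/3 = 4*(1/4) - 2*1/3 = 1 - 2/3 = 1/3 ≈ 0.33333)
(-5 + j)**2*(-1765) = (-5 + 1/3)**2*(-1765) = (-14/3)**2*(-1765) = (196/9)*(-1765) = -345940/9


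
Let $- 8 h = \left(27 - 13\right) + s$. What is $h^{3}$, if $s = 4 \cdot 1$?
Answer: $- \frac{729}{64} \approx -11.391$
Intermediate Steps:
$s = 4$
$h = - \frac{9}{4}$ ($h = - \frac{\left(27 - 13\right) + 4}{8} = - \frac{14 + 4}{8} = \left(- \frac{1}{8}\right) 18 = - \frac{9}{4} \approx -2.25$)
$h^{3} = \left(- \frac{9}{4}\right)^{3} = - \frac{729}{64}$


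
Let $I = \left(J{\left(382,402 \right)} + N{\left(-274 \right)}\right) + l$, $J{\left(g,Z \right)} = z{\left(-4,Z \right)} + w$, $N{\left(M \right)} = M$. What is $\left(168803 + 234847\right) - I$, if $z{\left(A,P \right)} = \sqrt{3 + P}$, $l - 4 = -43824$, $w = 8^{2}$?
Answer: $447680 - 9 \sqrt{5} \approx 4.4766 \cdot 10^{5}$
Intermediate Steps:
$w = 64$
$l = -43820$ ($l = 4 - 43824 = -43820$)
$J{\left(g,Z \right)} = 64 + \sqrt{3 + Z}$ ($J{\left(g,Z \right)} = \sqrt{3 + Z} + 64 = 64 + \sqrt{3 + Z}$)
$I = -44030 + 9 \sqrt{5}$ ($I = \left(\left(64 + \sqrt{3 + 402}\right) - 274\right) - 43820 = \left(\left(64 + \sqrt{405}\right) - 274\right) - 43820 = \left(\left(64 + 9 \sqrt{5}\right) - 274\right) - 43820 = \left(-210 + 9 \sqrt{5}\right) - 43820 = -44030 + 9 \sqrt{5} \approx -44010.0$)
$\left(168803 + 234847\right) - I = \left(168803 + 234847\right) - \left(-44030 + 9 \sqrt{5}\right) = 403650 + \left(44030 - 9 \sqrt{5}\right) = 447680 - 9 \sqrt{5}$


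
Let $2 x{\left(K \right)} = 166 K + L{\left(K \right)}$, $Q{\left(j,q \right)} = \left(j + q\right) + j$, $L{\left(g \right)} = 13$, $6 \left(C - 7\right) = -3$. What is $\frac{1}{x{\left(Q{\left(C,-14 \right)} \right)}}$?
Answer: $- \frac{2}{153} \approx -0.013072$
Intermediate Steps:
$C = \frac{13}{2}$ ($C = 7 + \frac{1}{6} \left(-3\right) = 7 - \frac{1}{2} = \frac{13}{2} \approx 6.5$)
$Q{\left(j,q \right)} = q + 2 j$
$x{\left(K \right)} = \frac{13}{2} + 83 K$ ($x{\left(K \right)} = \frac{166 K + 13}{2} = \frac{13 + 166 K}{2} = \frac{13}{2} + 83 K$)
$\frac{1}{x{\left(Q{\left(C,-14 \right)} \right)}} = \frac{1}{\frac{13}{2} + 83 \left(-14 + 2 \cdot \frac{13}{2}\right)} = \frac{1}{\frac{13}{2} + 83 \left(-14 + 13\right)} = \frac{1}{\frac{13}{2} + 83 \left(-1\right)} = \frac{1}{\frac{13}{2} - 83} = \frac{1}{- \frac{153}{2}} = - \frac{2}{153}$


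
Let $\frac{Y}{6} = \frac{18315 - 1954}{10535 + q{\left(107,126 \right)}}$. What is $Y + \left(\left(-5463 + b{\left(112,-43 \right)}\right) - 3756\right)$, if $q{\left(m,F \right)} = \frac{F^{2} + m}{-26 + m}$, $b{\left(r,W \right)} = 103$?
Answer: $- \frac{3958375721}{434659} \approx -9106.9$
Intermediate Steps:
$q{\left(m,F \right)} = \frac{m + F^{2}}{-26 + m}$
$Y = \frac{3975723}{434659}$ ($Y = 6 \frac{18315 - 1954}{10535 + \frac{107 + 126^{2}}{-26 + 107}} = 6 \frac{16361}{10535 + \frac{107 + 15876}{81}} = 6 \frac{16361}{10535 + \frac{1}{81} \cdot 15983} = 6 \frac{16361}{10535 + \frac{15983}{81}} = 6 \frac{16361}{\frac{869318}{81}} = 6 \cdot 16361 \cdot \frac{81}{869318} = 6 \cdot \frac{1325241}{869318} = \frac{3975723}{434659} \approx 9.1468$)
$Y + \left(\left(-5463 + b{\left(112,-43 \right)}\right) - 3756\right) = \frac{3975723}{434659} + \left(\left(-5463 + 103\right) - 3756\right) = \frac{3975723}{434659} - 9116 = - \frac{3958375721}{434659}$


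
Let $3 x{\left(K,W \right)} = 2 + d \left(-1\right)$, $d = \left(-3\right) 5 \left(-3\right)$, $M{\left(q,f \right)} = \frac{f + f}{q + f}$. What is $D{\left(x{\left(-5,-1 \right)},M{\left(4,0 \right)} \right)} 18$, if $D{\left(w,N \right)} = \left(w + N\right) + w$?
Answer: $-516$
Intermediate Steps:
$M{\left(q,f \right)} = \frac{2 f}{f + q}$
$d = 45$ ($d = \left(-15\right) \left(-3\right) = 45$)
$x{\left(K,W \right)} = - \frac{43}{3}$ ($x{\left(K,W \right)} = \frac{2 + 45 \left(-1\right)}{3} = \frac{2 - 45}{3} = \frac{1}{3} \left(-43\right) = - \frac{43}{3}$)
$D{\left(w,N \right)} = N + 2 w$ ($D{\left(w,N \right)} = \left(N + w\right) + w = N + 2 w$)
$D{\left(x{\left(-5,-1 \right)},M{\left(4,0 \right)} \right)} 18 = \left(2 \cdot 0 \frac{1}{0 + 4} + 2 \left(- \frac{43}{3}\right)\right) 18 = \left(2 \cdot 0 \cdot \frac{1}{4} - \frac{86}{3}\right) 18 = \left(0 - \frac{86}{3}\right) 18 = \left(- \frac{86}{3}\right) 18 = -516$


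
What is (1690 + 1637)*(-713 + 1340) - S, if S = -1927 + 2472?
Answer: 2085484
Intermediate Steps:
S = 545
(1690 + 1637)*(-713 + 1340) - S = (1690 + 1637)*(-713 + 1340) - 1*545 = 3327*627 - 545 = 2086029 - 545 = 2085484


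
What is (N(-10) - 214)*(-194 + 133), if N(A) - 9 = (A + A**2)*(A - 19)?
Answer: 171715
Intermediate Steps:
N(A) = 9 + (-19 + A)*(A + A**2) (N(A) = 9 + (A + A**2)*(A - 19) = 9 + (A + A**2)*(-19 + A) = 9 + (-19 + A)*(A + A**2))
(N(-10) - 214)*(-194 + 133) = ((9 + (-10)**3 - 19*(-10) - 18*(-10)**2) - 214)*(-194 + 133) = ((9 - 1000 + 190 - 18*100) - 214)*(-61) = ((9 - 1000 + 190 - 1800) - 214)*(-61) = (-2601 - 214)*(-61) = -2815*(-61) = 171715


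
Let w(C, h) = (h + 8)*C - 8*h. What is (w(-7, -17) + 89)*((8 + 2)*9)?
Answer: 25920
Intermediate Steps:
w(C, h) = -8*h + C*(8 + h) (w(C, h) = (8 + h)*C - 8*h = C*(8 + h) - 8*h = -8*h + C*(8 + h))
(w(-7, -17) + 89)*((8 + 2)*9) = ((-8*(-17) + 8*(-7) - 7*(-17)) + 89)*((8 + 2)*9) = ((136 - 56 + 119) + 89)*(10*9) = (199 + 89)*90 = 288*90 = 25920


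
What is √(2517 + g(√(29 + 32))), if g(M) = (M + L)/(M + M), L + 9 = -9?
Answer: √(37470470 - 2196*√61)/122 ≈ 50.163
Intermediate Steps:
L = -18 (L = -9 - 9 = -18)
g(M) = (-18 + M)/(2*M) (g(M) = (M - 18)/(M + M) = (-18 + M)/((2*M)) = (-18 + M)*(1/(2*M)) = (-18 + M)/(2*M))
√(2517 + g(√(29 + 32))) = √(2517 + (-18 + √(29 + 32))/(2*(√(29 + 32)))) = √(2517 + (-18 + √61)/(2*(√61))) = √(2517 + (√61/61)*(-18 + √61)/2) = √(2517 + √61*(-18 + √61)/122)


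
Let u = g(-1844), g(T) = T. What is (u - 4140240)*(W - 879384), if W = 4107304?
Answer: -13370315785280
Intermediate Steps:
u = -1844
(u - 4140240)*(W - 879384) = (-1844 - 4140240)*(4107304 - 879384) = -4142084*3227920 = -13370315785280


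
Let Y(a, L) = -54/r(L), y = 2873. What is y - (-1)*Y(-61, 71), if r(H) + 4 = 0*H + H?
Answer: 192437/67 ≈ 2872.2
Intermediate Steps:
r(H) = -4 + H (r(H) = -4 + (0*H + H) = -4 + (0 + H) = -4 + H)
Y(a, L) = -54/(-4 + L)
y - (-1)*Y(-61, 71) = 2873 - (-1)*(-54/(-4 + 71)) = 2873 - (-1)*(-54/67) = 2873 - (-1)*(-54*1/67) = 2873 - (-1)*(-54)/67 = 2873 - 1*54/67 = 2873 - 54/67 = 192437/67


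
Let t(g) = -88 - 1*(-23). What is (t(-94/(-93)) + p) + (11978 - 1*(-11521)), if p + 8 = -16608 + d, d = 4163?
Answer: 10981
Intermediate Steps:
t(g) = -65 (t(g) = -88 + 23 = -65)
p = -12453 (p = -8 + (-16608 + 4163) = -8 - 12445 = -12453)
(t(-94/(-93)) + p) + (11978 - 1*(-11521)) = (-65 - 12453) + (11978 - 1*(-11521)) = -12518 + (11978 + 11521) = -12518 + 23499 = 10981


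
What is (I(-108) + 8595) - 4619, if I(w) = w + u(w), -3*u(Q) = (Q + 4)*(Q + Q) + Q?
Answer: -3584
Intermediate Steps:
u(Q) = -Q/3 - 2*Q*(4 + Q)/3 (u(Q) = -((Q + 4)*(Q + Q) + Q)/3 = -((4 + Q)*(2*Q) + Q)/3 = -(2*Q*(4 + Q) + Q)/3 = -(Q + 2*Q*(4 + Q))/3 = -Q/3 - 2*Q*(4 + Q)/3)
I(w) = w - w*(9 + 2*w)/3
(I(-108) + 8595) - 4619 = ((⅔)*(-108)*(-3 - 1*(-108)) + 8595) - 4619 = ((⅔)*(-108)*(-3 + 108) + 8595) - 4619 = ((⅔)*(-108)*105 + 8595) - 4619 = (-7560 + 8595) - 4619 = 1035 - 4619 = -3584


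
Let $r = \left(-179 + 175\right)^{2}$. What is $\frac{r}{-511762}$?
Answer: $- \frac{8}{255881} \approx -3.1265 \cdot 10^{-5}$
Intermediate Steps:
$r = 16$ ($r = \left(-4\right)^{2} = 16$)
$\frac{r}{-511762} = \frac{16}{-511762} = 16 \left(- \frac{1}{511762}\right) = - \frac{8}{255881}$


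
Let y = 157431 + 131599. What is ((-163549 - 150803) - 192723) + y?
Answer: -218045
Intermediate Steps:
y = 289030
((-163549 - 150803) - 192723) + y = ((-163549 - 150803) - 192723) + 289030 = (-314352 - 192723) + 289030 = -507075 + 289030 = -218045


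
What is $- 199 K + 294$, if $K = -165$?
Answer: $33129$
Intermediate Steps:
$- 199 K + 294 = \left(-199\right) \left(-165\right) + 294 = 32835 + 294 = 33129$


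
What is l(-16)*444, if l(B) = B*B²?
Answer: -1818624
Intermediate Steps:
l(B) = B³
l(-16)*444 = (-16)³*444 = -4096*444 = -1818624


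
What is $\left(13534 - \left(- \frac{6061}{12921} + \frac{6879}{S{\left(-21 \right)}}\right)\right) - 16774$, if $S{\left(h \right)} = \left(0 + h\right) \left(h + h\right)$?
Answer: $- \frac{1370652631}{422086} \approx -3247.3$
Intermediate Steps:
$S{\left(h \right)} = 2 h^{2}$ ($S{\left(h \right)} = h 2 h = 2 h^{2}$)
$\left(13534 - \left(- \frac{6061}{12921} + \frac{6879}{S{\left(-21 \right)}}\right)\right) - 16774 = \left(13534 - \left(- \frac{6061}{12921} + \frac{2293}{294}\right)\right) - 16774 = \left(13534 - \left(- \frac{6061}{12921} + \frac{6879}{2 \cdot 441}\right)\right) - 16774 = \left(13534 + \left(- \frac{6879}{882} + \frac{6061}{12921}\right)\right) - 16774 = \left(13534 + \left(\left(-6879\right) \frac{1}{882} + \frac{6061}{12921}\right)\right) - 16774 = \left(13534 + \left(- \frac{2293}{294} + \frac{6061}{12921}\right)\right) - 16774 = \left(13534 - \frac{3093991}{422086}\right) - 16774 = \frac{5709417933}{422086} - 16774 = - \frac{1370652631}{422086}$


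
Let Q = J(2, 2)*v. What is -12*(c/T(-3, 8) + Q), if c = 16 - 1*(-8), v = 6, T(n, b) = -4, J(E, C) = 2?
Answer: -72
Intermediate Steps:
Q = 12 (Q = 2*6 = 12)
c = 24 (c = 16 + 8 = 24)
-12*(c/T(-3, 8) + Q) = -12*(24/(-4) + 12) = -12*(24*(-¼) + 12) = -12*(-6 + 12) = -12*6 = -72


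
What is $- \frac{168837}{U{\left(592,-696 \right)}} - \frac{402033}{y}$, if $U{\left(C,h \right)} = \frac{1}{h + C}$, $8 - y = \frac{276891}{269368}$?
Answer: $\frac{32868527948400}{1878053} \approx 1.7501 \cdot 10^{7}$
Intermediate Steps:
$y = \frac{1878053}{269368}$ ($y = 8 - \frac{276891}{269368} = \frac{1878053}{269368} \approx 6.9721$)
$U{\left(C,h \right)} = \frac{1}{C + h}$
$- \frac{168837}{U{\left(592,-696 \right)}} - \frac{402033}{y} = - \frac{168837}{\frac{1}{592 - 696}} - \frac{402033}{\frac{1878053}{269368}} = - \frac{168837}{\frac{1}{-104}} - \frac{108294825144}{1878053} = - \frac{168837}{- \frac{1}{104}} - \frac{108294825144}{1878053} = \left(-168837\right) \left(-104\right) - \frac{108294825144}{1878053} = 17559048 - \frac{108294825144}{1878053} = \frac{32868527948400}{1878053}$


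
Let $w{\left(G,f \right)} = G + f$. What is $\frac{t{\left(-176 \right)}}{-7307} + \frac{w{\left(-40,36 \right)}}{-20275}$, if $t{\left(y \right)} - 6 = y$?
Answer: $\frac{3475978}{148149425} \approx 0.023463$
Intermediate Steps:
$t{\left(y \right)} = 6 + y$
$\frac{t{\left(-176 \right)}}{-7307} + \frac{w{\left(-40,36 \right)}}{-20275} = \frac{6 - 176}{-7307} + \frac{-40 + 36}{-20275} = \left(-170\right) \left(- \frac{1}{7307}\right) - - \frac{4}{20275} = \frac{170}{7307} + \frac{4}{20275} = \frac{3475978}{148149425}$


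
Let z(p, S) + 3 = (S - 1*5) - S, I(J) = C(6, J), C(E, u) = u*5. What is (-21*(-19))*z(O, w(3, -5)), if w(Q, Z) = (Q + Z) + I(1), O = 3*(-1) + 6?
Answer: -3192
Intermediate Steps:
O = 3 (O = -3 + 6 = 3)
C(E, u) = 5*u
I(J) = 5*J
w(Q, Z) = 5 + Q + Z (w(Q, Z) = (Q + Z) + 5*1 = (Q + Z) + 5 = 5 + Q + Z)
z(p, S) = -8 (z(p, S) = -3 + ((S - 1*5) - S) = -3 + ((S - 5) - S) = -3 + ((-5 + S) - S) = -3 - 5 = -8)
(-21*(-19))*z(O, w(3, -5)) = -21*(-19)*(-8) = 399*(-8) = -3192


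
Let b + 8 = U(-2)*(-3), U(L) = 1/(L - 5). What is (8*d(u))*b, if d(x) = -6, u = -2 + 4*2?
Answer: 2544/7 ≈ 363.43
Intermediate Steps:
U(L) = 1/(-5 + L)
u = 6 (u = -2 + 8 = 6)
b = -53/7 (b = -8 - 3/(-5 - 2) = -8 - 3/(-7) = -8 - ⅐*(-3) = -8 + 3/7 = -53/7 ≈ -7.5714)
(8*d(u))*b = (8*(-6))*(-53/7) = -48*(-53/7) = 2544/7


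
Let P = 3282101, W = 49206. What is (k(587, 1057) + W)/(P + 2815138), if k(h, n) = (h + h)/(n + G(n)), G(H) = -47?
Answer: 24849617/3079105695 ≈ 0.0080704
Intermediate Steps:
k(h, n) = 2*h/(-47 + n) (k(h, n) = (h + h)/(n - 47) = (2*h)/(-47 + n) = 2*h/(-47 + n))
(k(587, 1057) + W)/(P + 2815138) = (2*587/(-47 + 1057) + 49206)/(3282101 + 2815138) = (2*587/1010 + 49206)/6097239 = (2*587*(1/1010) + 49206)*(1/6097239) = (587/505 + 49206)*(1/6097239) = (24849617/505)*(1/6097239) = 24849617/3079105695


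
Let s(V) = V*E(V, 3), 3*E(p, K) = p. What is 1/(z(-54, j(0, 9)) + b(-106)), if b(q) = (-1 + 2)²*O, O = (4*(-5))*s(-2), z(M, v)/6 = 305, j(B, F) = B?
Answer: 3/5410 ≈ 0.00055453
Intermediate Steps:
E(p, K) = p/3
s(V) = V²/3 (s(V) = V*(V/3) = V²/3)
z(M, v) = 1830 (z(M, v) = 6*305 = 1830)
O = -80/3 (O = (4*(-5))*((⅓)*(-2)²) = -20*4/3 = -80/3 ≈ -26.667)
b(q) = -80/3 (b(q) = (-1 + 2)²*(-80/3) = 1²*(-80/3) = 1*(-80/3) = -80/3)
1/(z(-54, j(0, 9)) + b(-106)) = 1/(1830 - 80/3) = 1/(5410/3) = 3/5410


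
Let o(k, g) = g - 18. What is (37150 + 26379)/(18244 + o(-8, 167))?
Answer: 63529/18393 ≈ 3.4540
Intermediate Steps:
o(k, g) = -18 + g
(37150 + 26379)/(18244 + o(-8, 167)) = (37150 + 26379)/(18244 + (-18 + 167)) = 63529/(18244 + 149) = 63529/18393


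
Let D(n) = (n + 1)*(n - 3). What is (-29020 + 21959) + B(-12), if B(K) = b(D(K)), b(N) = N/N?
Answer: -7060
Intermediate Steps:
D(n) = (1 + n)*(-3 + n)
b(N) = 1
B(K) = 1
(-29020 + 21959) + B(-12) = (-29020 + 21959) + 1 = -7061 + 1 = -7060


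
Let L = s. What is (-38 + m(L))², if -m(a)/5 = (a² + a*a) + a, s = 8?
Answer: 515524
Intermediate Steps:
L = 8
m(a) = -10*a² - 5*a (m(a) = -5*((a² + a*a) + a) = -5*((a² + a²) + a) = -5*(2*a² + a) = -5*(a + 2*a²) = -10*a² - 5*a)
(-38 + m(L))² = (-38 - 5*8*(1 + 2*8))² = (-38 - 5*8*(1 + 16))² = (-38 - 5*8*17)² = (-38 - 680)² = (-718)² = 515524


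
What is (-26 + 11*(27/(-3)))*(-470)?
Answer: 58750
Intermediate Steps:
(-26 + 11*(27/(-3)))*(-470) = (-26 + 11*(27*(-⅓)))*(-470) = (-26 + 11*(-9))*(-470) = (-26 - 99)*(-470) = -125*(-470) = 58750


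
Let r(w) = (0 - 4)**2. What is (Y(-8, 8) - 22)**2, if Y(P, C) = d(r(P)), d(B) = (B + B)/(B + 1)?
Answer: 116964/289 ≈ 404.72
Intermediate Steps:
r(w) = 16 (r(w) = (-4)**2 = 16)
d(B) = 2*B/(1 + B) (d(B) = (2*B)/(1 + B) = 2*B/(1 + B))
Y(P, C) = 32/17 (Y(P, C) = 2*16/(1 + 16) = 2*16/17 = 2*16*(1/17) = 32/17)
(Y(-8, 8) - 22)**2 = (32/17 - 22)**2 = (-342/17)**2 = 116964/289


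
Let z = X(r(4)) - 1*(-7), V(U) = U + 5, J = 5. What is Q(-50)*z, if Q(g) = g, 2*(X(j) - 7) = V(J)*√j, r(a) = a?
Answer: -1200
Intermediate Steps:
V(U) = 5 + U
X(j) = 7 + 5*√j (X(j) = 7 + ((5 + 5)*√j)/2 = 7 + (10*√j)/2 = 7 + 5*√j)
z = 24 (z = (7 + 5*√4) - 1*(-7) = (7 + 5*2) + 7 = (7 + 10) + 7 = 17 + 7 = 24)
Q(-50)*z = -50*24 = -1200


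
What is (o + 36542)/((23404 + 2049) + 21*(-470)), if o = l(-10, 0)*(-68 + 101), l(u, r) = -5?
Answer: 36377/15583 ≈ 2.3344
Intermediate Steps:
o = -165 (o = -5*(-68 + 101) = -5*33 = -165)
(o + 36542)/((23404 + 2049) + 21*(-470)) = (-165 + 36542)/((23404 + 2049) + 21*(-470)) = 36377/(25453 - 9870) = 36377/15583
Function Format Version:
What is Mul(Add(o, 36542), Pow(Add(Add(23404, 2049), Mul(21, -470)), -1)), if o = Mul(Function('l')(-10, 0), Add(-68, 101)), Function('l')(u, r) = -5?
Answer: Rational(36377, 15583) ≈ 2.3344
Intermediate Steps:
o = -165 (o = Mul(-5, Add(-68, 101)) = Mul(-5, 33) = -165)
Mul(Add(o, 36542), Pow(Add(Add(23404, 2049), Mul(21, -470)), -1)) = Mul(Add(-165, 36542), Pow(Add(Add(23404, 2049), Mul(21, -470)), -1)) = Mul(36377, Pow(Add(25453, -9870), -1)) = Mul(36377, Pow(15583, -1)) = Mul(36377, Rational(1, 15583)) = Rational(36377, 15583)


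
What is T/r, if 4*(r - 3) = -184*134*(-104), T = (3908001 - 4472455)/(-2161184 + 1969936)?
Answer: 282227/61300625816 ≈ 4.6040e-6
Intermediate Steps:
T = 282227/95624 (T = -564454/(-191248) = -564454*(-1/191248) = 282227/95624 ≈ 2.9514)
r = 641059 (r = 3 + (-184*134*(-104))/4 = 3 + (-24656*(-104))/4 = 3 + (¼)*2564224 = 3 + 641056 = 641059)
T/r = (282227/95624)/641059 = (282227/95624)*(1/641059) = 282227/61300625816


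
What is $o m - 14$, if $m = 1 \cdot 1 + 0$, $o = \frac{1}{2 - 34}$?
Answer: $- \frac{449}{32} \approx -14.031$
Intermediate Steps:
$o = - \frac{1}{32}$ ($o = \frac{1}{-32} = - \frac{1}{32} \approx -0.03125$)
$m = 1$ ($m = 1 + 0 = 1$)
$o m - 14 = \left(- \frac{1}{32}\right) 1 - 14 = - \frac{1}{32} - 14 = - \frac{449}{32}$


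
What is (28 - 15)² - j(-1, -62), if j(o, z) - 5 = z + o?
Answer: 227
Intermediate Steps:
j(o, z) = 5 + o + z (j(o, z) = 5 + (z + o) = 5 + (o + z) = 5 + o + z)
(28 - 15)² - j(-1, -62) = (28 - 15)² - (5 - 1 - 62) = 13² - 1*(-58) = 169 + 58 = 227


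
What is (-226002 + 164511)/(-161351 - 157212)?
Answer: 61491/318563 ≈ 0.19303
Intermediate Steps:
(-226002 + 164511)/(-161351 - 157212) = -61491/(-318563) = -61491*(-1/318563) = 61491/318563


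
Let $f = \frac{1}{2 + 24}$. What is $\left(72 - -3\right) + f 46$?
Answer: $\frac{998}{13} \approx 76.769$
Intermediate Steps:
$f = \frac{1}{26} \approx 0.038462$
$\left(72 - -3\right) + f 46 = \left(72 - -3\right) + \frac{1}{26} \cdot 46 = \left(72 + 3\right) + \frac{23}{13} = 75 + \frac{23}{13} = \frac{998}{13}$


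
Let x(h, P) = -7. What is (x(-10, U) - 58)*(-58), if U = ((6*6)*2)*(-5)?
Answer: 3770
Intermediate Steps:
U = -360 (U = (36*2)*(-5) = 72*(-5) = -360)
(x(-10, U) - 58)*(-58) = (-7 - 58)*(-58) = -65*(-58) = 3770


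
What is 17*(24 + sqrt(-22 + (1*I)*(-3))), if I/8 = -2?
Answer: 408 + 17*sqrt(26) ≈ 494.68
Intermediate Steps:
I = -16 (I = 8*(-2) = -16)
17*(24 + sqrt(-22 + (1*I)*(-3))) = 17*(24 + sqrt(-22 + (1*(-16))*(-3))) = 17*(24 + sqrt(-22 - 16*(-3))) = 17*(24 + sqrt(-22 + 48)) = 17*(24 + sqrt(26)) = 408 + 17*sqrt(26)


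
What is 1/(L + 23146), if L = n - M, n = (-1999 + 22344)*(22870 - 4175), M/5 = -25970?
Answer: 1/380502771 ≈ 2.6281e-9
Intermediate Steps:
M = -129850 (M = 5*(-25970) = -129850)
n = 380349775 (n = 20345*18695 = 380349775)
L = 380479625 (L = 380349775 - 1*(-129850) = 380349775 + 129850 = 380479625)
1/(L + 23146) = 1/(380479625 + 23146) = 1/380502771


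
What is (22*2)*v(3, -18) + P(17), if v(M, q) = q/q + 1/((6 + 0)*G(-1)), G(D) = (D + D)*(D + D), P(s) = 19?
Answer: 389/6 ≈ 64.833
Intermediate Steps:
G(D) = 4*D**2 (G(D) = (2*D)*(2*D) = 4*D**2)
v(M, q) = 25/24 (v(M, q) = q/q + 1/((6 + 0)*(4*(-1)**2)) = 1 + 1/(6*(4*1)) = 1 + 1/(6*4) = 1 + 1/24 = 25/24)
(22*2)*v(3, -18) + P(17) = (22*2)*(25/24) + 19 = 44*(25/24) + 19 = 275/6 + 19 = 389/6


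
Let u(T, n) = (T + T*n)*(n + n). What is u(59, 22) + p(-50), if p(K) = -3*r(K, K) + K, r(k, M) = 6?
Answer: 59640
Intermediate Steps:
u(T, n) = 2*n*(T + T*n) (u(T, n) = (T + T*n)*(2*n) = 2*n*(T + T*n))
p(K) = -18 + K (p(K) = -3*6 + K = -18 + K)
u(59, 22) + p(-50) = 2*59*22*(1 + 22) + (-18 - 50) = 2*59*22*23 - 68 = 59708 - 68 = 59640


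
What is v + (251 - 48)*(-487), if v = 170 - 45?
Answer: -98736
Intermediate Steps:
v = 125
v + (251 - 48)*(-487) = 125 + (251 - 48)*(-487) = 125 + 203*(-487) = 125 - 98861 = -98736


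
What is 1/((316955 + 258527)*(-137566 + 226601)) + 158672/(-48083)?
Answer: -8130042262204557/2463678671069210 ≈ -3.3000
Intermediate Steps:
1/((316955 + 258527)*(-137566 + 226601)) + 158672/(-48083) = 1/(575482*89035) + 158672*(-1/48083) = (1/575482)*(1/89035) - 158672/48083 = 1/51238039870 - 158672/48083 = -8130042262204557/2463678671069210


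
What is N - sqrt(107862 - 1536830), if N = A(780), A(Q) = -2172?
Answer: -2172 - 2*I*sqrt(357242) ≈ -2172.0 - 1195.4*I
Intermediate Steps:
N = -2172
N - sqrt(107862 - 1536830) = -2172 - sqrt(107862 - 1536830) = -2172 - sqrt(-1428968) = -2172 - 2*I*sqrt(357242)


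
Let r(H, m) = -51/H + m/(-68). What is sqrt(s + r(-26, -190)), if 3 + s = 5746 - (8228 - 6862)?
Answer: 4*sqrt(13375583)/221 ≈ 66.195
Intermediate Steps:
s = 4377 (s = -3 + (5746 - (8228 - 6862)) = -3 + (5746 - 1*1366) = -3 + (5746 - 1366) = -3 + 4380 = 4377)
r(H, m) = -51/H - m/68 (r(H, m) = -51/H + m*(-1/68) = -51/H - m/68)
sqrt(s + r(-26, -190)) = sqrt(4377 + (-51/(-26) - 1/68*(-190))) = sqrt(4377 + (-51*(-1/26) + 95/34)) = sqrt(4377 + (51/26 + 95/34)) = sqrt(4377 + 1051/221) = sqrt(968368/221) = 4*sqrt(13375583)/221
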